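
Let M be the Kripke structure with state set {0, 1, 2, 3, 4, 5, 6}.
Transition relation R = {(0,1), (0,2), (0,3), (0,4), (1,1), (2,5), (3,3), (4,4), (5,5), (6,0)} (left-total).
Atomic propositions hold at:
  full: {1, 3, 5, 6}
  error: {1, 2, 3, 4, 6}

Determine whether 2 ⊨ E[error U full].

E[error U full]: least fixpoint, start Z0 = Sat(full) = {1, 3, 5, 6}, add states in Sat(error) with some successor in Z. Z1 = {1, 2, 3, 5, 6}; fixed.
Sat(E[error U full]) = {1, 2, 3, 5, 6}
2 ∈ Sat(E[error U full]) = {1, 2, 3, 5, 6}, so the formula holds at 2.

Yes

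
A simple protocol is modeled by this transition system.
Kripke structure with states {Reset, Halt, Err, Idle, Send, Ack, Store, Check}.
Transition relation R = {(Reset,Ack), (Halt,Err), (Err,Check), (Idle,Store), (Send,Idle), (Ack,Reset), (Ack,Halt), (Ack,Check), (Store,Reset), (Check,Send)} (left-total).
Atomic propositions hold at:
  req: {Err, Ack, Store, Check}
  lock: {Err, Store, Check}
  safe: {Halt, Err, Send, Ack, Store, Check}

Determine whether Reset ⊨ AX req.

Yes

Sat(AX req) = {s : every successor in {Err, Ack, Store, Check}} = {Reset, Halt, Err, Idle}
Reset ∈ Sat(AX req) = {Reset, Halt, Err, Idle}, so the formula holds at Reset.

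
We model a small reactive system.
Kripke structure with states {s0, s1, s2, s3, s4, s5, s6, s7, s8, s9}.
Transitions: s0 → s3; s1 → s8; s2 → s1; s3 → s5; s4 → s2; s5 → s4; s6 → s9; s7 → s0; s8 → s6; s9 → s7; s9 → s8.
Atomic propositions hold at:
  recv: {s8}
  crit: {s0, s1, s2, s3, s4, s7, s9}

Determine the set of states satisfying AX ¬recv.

Sat(¬recv) = {s0, s1, s2, s3, s4, s5, s6, s7, s9}
Sat(AX ¬recv) = {s : every successor in {s0, s1, s2, s3, s4, s5, s6, s7, s9}} = {s0, s2, s3, s4, s5, s6, s7, s8}

{s0, s2, s3, s4, s5, s6, s7, s8}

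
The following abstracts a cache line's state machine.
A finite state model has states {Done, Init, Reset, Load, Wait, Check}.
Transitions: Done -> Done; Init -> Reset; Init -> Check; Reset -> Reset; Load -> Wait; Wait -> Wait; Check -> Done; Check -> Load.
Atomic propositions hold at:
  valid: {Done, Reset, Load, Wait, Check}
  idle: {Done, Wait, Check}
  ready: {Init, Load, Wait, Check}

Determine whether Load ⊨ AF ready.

Yes

AF ready: least fixpoint, start Z0 = {Init, Load, Wait, Check}, add states with every successor in Z. Already a fixed point.
Sat(AF ready) = {Init, Load, Wait, Check}
Load ∈ Sat(AF ready) = {Init, Load, Wait, Check}, so the formula holds at Load.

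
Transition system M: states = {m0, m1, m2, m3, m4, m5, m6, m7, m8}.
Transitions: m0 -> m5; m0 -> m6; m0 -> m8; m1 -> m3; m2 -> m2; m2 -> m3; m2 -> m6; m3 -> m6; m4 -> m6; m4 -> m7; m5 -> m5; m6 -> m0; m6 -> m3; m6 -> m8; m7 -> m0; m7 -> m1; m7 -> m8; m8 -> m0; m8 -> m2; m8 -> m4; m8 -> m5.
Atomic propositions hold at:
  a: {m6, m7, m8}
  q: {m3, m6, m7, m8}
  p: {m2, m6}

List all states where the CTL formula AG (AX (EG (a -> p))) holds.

{m5}

Sat(a -> p) = {m0, m1, m2, m3, m4, m5, m6}
EG (a -> p): greatest fixpoint, start Z0 = {m0, m1, m2, m3, m4, m5, m6}, keep only states in Sat with some successor in Z. Already a fixed point.
Sat(EG (a -> p)) = {m0, m1, m2, m3, m4, m5, m6}
Sat(AX (EG (a -> p))) = {s : every successor in {m0, m1, m2, m3, m4, m5, m6}} = {m1, m2, m3, m5, m8}
AG (AX (EG (a -> p))): greatest fixpoint, start Z0 = {m1, m2, m3, m5, m8}, keep only states in Sat with every successor in Z. Z1 = {m1, m5}; Z2 = {m5}; fixed.
Sat(AG (AX (EG (a -> p)))) = {m5}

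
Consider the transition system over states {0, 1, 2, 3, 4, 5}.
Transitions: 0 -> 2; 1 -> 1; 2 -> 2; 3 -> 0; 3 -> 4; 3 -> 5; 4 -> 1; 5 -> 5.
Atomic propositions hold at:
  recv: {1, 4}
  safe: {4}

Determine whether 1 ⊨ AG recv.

AG recv: greatest fixpoint, start Z0 = {1, 4}, keep only states in Sat with every successor in Z. Already a fixed point.
Sat(AG recv) = {1, 4}
1 ∈ Sat(AG recv) = {1, 4}, so the formula holds at 1.

Yes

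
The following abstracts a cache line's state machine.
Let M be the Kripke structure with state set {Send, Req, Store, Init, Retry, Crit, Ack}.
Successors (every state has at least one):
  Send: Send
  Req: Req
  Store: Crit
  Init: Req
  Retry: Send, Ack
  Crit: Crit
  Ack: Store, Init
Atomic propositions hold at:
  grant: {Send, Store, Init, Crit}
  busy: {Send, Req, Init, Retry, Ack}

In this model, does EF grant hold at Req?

No

EF grant: least fixpoint, start Z0 = {Send, Store, Init, Crit}, add states with some successor in Z. Z1 = {Send, Store, Init, Retry, Crit, Ack}; fixed.
Sat(EF grant) = {Send, Store, Init, Retry, Crit, Ack}
Req ∉ Sat(EF grant) = {Send, Store, Init, Retry, Crit, Ack}, so the formula does not hold at Req.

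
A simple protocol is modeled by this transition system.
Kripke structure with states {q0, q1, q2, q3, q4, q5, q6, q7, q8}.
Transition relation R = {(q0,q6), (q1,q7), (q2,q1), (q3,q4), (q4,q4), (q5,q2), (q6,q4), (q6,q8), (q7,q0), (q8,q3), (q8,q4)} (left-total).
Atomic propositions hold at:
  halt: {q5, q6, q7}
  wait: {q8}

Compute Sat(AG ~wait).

Sat(~wait) = {q0, q1, q2, q3, q4, q5, q6, q7}
AG ~wait: greatest fixpoint, start Z0 = {q0, q1, q2, q3, q4, q5, q6, q7}, keep only states in Sat with every successor in Z. Z1 = {q0, q1, q2, q3, q4, q5, q7}; Z2 = {q1, q2, q3, q4, q5, q7}; Z3 = {q1, q2, q3, q4, q5}; Z4 = {q2, q3, q4, q5}; Z5 = {q3, q4, q5}; Z6 = {q3, q4}; fixed.
Sat(AG ~wait) = {q3, q4}

{q3, q4}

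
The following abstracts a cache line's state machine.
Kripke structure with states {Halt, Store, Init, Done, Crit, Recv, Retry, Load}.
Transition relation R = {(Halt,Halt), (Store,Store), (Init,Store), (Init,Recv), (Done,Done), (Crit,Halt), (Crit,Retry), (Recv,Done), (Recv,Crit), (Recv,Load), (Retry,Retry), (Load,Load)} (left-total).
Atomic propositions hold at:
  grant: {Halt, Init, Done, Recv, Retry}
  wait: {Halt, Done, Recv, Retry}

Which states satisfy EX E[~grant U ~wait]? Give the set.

{Store, Init, Recv, Load}

Sat(~grant) = {Store, Crit, Load}
Sat(~wait) = {Store, Init, Crit, Load}
E[~grant U ~wait]: least fixpoint, start Z0 = Sat(~wait) = {Store, Init, Crit, Load}, add states in Sat(~grant) with some successor in Z. Already a fixed point.
Sat(E[~grant U ~wait]) = {Store, Init, Crit, Load}
Sat(EX E[~grant U ~wait]) = {s : some successor in {Store, Init, Crit, Load}} = {Store, Init, Recv, Load}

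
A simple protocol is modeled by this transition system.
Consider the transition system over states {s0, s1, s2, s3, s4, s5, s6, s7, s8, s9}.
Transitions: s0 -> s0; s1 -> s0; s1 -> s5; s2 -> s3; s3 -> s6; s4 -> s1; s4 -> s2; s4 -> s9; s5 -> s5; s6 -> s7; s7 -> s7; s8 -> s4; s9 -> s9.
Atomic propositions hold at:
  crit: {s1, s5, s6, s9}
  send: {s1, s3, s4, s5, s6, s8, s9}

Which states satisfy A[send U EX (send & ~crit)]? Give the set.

{s2, s8}

Sat(~crit) = {s0, s2, s3, s4, s7, s8}
Sat(send & ~crit) = {s3, s4, s8}
Sat(EX (send & ~crit)) = {s : some successor in {s3, s4, s8}} = {s2, s8}
A[send U EX (send & ~crit)]: least fixpoint, start Z0 = Sat(EX (send & ~crit)) = {s2, s8}, add states in Sat(send) with every successor in Z. Already a fixed point.
Sat(A[send U EX (send & ~crit)]) = {s2, s8}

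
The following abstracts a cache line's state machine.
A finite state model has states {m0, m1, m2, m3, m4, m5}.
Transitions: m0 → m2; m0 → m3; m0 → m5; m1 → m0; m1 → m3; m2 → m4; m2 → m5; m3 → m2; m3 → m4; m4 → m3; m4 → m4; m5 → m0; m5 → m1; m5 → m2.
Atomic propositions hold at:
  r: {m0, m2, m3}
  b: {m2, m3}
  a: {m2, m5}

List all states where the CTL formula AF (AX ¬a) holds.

{m1, m4}

Sat(¬a) = {m0, m1, m3, m4}
Sat(AX ¬a) = {s : every successor in {m0, m1, m3, m4}} = {m1, m4}
AF (AX ¬a): least fixpoint, start Z0 = {m1, m4}, add states with every successor in Z. Already a fixed point.
Sat(AF (AX ¬a)) = {m1, m4}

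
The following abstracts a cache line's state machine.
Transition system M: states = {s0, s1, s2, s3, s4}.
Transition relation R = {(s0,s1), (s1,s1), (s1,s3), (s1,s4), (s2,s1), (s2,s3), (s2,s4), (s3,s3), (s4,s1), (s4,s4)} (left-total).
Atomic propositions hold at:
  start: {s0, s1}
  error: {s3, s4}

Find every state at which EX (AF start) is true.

{s0, s1, s2, s4}

AF start: least fixpoint, start Z0 = {s0, s1}, add states with every successor in Z. Already a fixed point.
Sat(AF start) = {s0, s1}
Sat(EX (AF start)) = {s : some successor in {s0, s1}} = {s0, s1, s2, s4}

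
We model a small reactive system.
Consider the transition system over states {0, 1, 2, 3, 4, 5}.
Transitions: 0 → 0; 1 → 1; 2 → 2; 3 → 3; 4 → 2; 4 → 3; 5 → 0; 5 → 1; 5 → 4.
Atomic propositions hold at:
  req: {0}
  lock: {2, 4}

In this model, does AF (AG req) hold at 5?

AG req: greatest fixpoint, start Z0 = {0}, keep only states in Sat with every successor in Z. Already a fixed point.
Sat(AG req) = {0}
AF (AG req): least fixpoint, start Z0 = {0}, add states with every successor in Z. Already a fixed point.
Sat(AF (AG req)) = {0}
5 ∉ Sat(AF (AG req)) = {0}, so the formula does not hold at 5.

No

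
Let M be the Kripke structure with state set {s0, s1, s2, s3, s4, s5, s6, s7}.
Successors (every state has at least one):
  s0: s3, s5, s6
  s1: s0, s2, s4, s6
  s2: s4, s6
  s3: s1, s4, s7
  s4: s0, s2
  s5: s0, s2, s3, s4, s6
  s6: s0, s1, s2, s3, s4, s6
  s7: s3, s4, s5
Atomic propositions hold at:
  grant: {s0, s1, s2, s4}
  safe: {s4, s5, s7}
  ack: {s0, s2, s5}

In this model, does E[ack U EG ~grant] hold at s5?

Sat(~grant) = {s3, s5, s6, s7}
EG ~grant: greatest fixpoint, start Z0 = {s3, s5, s6, s7}, keep only states in Sat with some successor in Z. Already a fixed point.
Sat(EG ~grant) = {s3, s5, s6, s7}
E[ack U EG ~grant]: least fixpoint, start Z0 = Sat(EG ~grant) = {s3, s5, s6, s7}, add states in Sat(ack) with some successor in Z. Z1 = {s0, s2, s3, s5, s6, s7}; fixed.
Sat(E[ack U EG ~grant]) = {s0, s2, s3, s5, s6, s7}
s5 ∈ Sat(E[ack U EG ~grant]) = {s0, s2, s3, s5, s6, s7}, so the formula holds at s5.

Yes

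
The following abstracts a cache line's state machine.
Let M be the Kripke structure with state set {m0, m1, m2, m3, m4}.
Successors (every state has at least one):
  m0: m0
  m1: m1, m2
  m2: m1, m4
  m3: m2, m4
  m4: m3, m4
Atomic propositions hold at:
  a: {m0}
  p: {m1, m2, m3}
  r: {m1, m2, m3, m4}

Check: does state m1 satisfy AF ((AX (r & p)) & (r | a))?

Yes

Sat(r & p) = {m1, m2, m3}
Sat(AX (r & p)) = {s : every successor in {m1, m2, m3}} = {m1}
Sat(r | a) = {m0, m1, m2, m3, m4}
Sat((AX (r & p)) & (r | a)) = {m1}
AF ((AX (r & p)) & (r | a)): least fixpoint, start Z0 = {m1}, add states with every successor in Z. Already a fixed point.
Sat(AF ((AX (r & p)) & (r | a))) = {m1}
m1 ∈ Sat(AF ((AX (r & p)) & (r | a))) = {m1}, so the formula holds at m1.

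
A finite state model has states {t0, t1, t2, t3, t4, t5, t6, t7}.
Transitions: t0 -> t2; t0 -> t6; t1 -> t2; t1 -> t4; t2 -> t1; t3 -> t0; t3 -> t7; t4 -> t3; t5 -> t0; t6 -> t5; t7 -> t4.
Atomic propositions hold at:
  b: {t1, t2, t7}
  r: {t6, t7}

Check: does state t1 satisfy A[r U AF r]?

No

AF r: least fixpoint, start Z0 = {t6, t7}, add states with every successor in Z. Already a fixed point.
Sat(AF r) = {t6, t7}
A[r U AF r]: least fixpoint, start Z0 = Sat(AF r) = {t6, t7}, add states in Sat(r) with every successor in Z. Already a fixed point.
Sat(A[r U AF r]) = {t6, t7}
t1 ∉ Sat(A[r U AF r]) = {t6, t7}, so the formula does not hold at t1.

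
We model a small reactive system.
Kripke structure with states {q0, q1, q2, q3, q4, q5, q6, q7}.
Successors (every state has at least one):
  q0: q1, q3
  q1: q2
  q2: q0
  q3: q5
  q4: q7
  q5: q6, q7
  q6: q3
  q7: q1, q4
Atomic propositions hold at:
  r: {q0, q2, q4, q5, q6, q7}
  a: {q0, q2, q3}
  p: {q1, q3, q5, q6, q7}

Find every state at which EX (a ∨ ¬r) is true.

{q0, q1, q2, q6, q7}

Sat(¬r) = {q1, q3}
Sat(a ∨ ¬r) = {q0, q1, q2, q3}
Sat(EX (a ∨ ¬r)) = {s : some successor in {q0, q1, q2, q3}} = {q0, q1, q2, q6, q7}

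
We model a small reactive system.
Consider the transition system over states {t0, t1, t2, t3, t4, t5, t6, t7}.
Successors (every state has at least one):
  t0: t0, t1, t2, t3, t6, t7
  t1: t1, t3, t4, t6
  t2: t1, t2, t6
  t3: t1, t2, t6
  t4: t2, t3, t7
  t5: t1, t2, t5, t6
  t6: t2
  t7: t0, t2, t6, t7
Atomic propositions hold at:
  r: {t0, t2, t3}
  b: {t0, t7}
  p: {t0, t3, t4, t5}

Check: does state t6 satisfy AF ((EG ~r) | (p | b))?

Sat(~r) = {t1, t4, t5, t6, t7}
EG ~r: greatest fixpoint, start Z0 = {t1, t4, t5, t6, t7}, keep only states in Sat with some successor in Z. Z1 = {t1, t4, t5, t7}; fixed.
Sat(EG ~r) = {t1, t4, t5, t7}
Sat(p | b) = {t0, t3, t4, t5, t7}
Sat((EG ~r) | (p | b)) = {t0, t1, t3, t4, t5, t7}
AF ((EG ~r) | (p | b)): least fixpoint, start Z0 = {t0, t1, t3, t4, t5, t7}, add states with every successor in Z. Already a fixed point.
Sat(AF ((EG ~r) | (p | b))) = {t0, t1, t3, t4, t5, t7}
t6 ∉ Sat(AF ((EG ~r) | (p | b))) = {t0, t1, t3, t4, t5, t7}, so the formula does not hold at t6.

No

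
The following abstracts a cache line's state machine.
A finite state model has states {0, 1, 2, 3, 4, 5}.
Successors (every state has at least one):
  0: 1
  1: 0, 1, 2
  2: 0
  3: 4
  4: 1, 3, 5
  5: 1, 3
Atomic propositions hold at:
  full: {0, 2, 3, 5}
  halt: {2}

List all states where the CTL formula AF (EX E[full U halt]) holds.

E[full U halt]: least fixpoint, start Z0 = Sat(halt) = {2}, add states in Sat(full) with some successor in Z. Already a fixed point.
Sat(E[full U halt]) = {2}
Sat(EX E[full U halt]) = {s : some successor in {2}} = {1}
AF (EX E[full U halt]): least fixpoint, start Z0 = {1}, add states with every successor in Z. Z1 = {0, 1}; Z2 = {0, 1, 2}; fixed.
Sat(AF (EX E[full U halt])) = {0, 1, 2}

{0, 1, 2}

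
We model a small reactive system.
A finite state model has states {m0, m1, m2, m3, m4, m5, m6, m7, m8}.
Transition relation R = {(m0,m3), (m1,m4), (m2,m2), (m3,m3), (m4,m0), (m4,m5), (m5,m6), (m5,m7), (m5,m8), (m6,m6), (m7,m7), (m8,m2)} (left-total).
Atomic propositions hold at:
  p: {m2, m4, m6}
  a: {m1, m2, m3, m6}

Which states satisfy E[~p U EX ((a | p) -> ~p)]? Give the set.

{m0, m1, m3, m4, m5, m7}

Sat(~p) = {m0, m1, m3, m5, m7, m8}
Sat(a | p) = {m1, m2, m3, m4, m6}
Sat((a | p) -> ~p) = {m0, m1, m3, m5, m7, m8}
Sat(EX ((a | p) -> ~p)) = {s : some successor in {m0, m1, m3, m5, m7, m8}} = {m0, m3, m4, m5, m7}
E[~p U EX ((a | p) -> ~p)]: least fixpoint, start Z0 = Sat(EX ((a | p) -> ~p)) = {m0, m3, m4, m5, m7}, add states in Sat(~p) with some successor in Z. Z1 = {m0, m1, m3, m4, m5, m7}; fixed.
Sat(E[~p U EX ((a | p) -> ~p)]) = {m0, m1, m3, m4, m5, m7}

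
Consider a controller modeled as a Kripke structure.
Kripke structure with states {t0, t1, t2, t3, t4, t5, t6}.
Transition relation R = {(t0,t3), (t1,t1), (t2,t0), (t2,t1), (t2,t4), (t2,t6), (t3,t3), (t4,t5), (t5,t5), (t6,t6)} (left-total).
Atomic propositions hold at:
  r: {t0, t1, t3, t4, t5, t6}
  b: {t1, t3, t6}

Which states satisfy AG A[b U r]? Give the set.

{t0, t1, t3, t4, t5, t6}

A[b U r]: least fixpoint, start Z0 = Sat(r) = {t0, t1, t3, t4, t5, t6}, add states in Sat(b) with every successor in Z. Already a fixed point.
Sat(A[b U r]) = {t0, t1, t3, t4, t5, t6}
AG A[b U r]: greatest fixpoint, start Z0 = {t0, t1, t3, t4, t5, t6}, keep only states in Sat with every successor in Z. Already a fixed point.
Sat(AG A[b U r]) = {t0, t1, t3, t4, t5, t6}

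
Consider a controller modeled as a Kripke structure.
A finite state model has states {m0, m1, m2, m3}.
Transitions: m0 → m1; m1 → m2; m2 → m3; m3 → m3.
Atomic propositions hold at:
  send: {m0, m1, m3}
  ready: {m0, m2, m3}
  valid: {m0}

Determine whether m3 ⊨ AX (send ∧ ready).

Yes

Sat(send ∧ ready) = {m0, m3}
Sat(AX (send ∧ ready)) = {s : every successor in {m0, m3}} = {m2, m3}
m3 ∈ Sat(AX (send ∧ ready)) = {m2, m3}, so the formula holds at m3.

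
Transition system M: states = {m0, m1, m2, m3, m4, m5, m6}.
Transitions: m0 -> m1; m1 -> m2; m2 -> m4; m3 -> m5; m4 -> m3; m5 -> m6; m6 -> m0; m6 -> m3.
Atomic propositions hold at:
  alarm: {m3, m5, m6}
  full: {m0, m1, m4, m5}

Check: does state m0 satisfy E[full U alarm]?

E[full U alarm]: least fixpoint, start Z0 = Sat(alarm) = {m3, m5, m6}, add states in Sat(full) with some successor in Z. Z1 = {m3, m4, m5, m6}; fixed.
Sat(E[full U alarm]) = {m3, m4, m5, m6}
m0 ∉ Sat(E[full U alarm]) = {m3, m4, m5, m6}, so the formula does not hold at m0.

No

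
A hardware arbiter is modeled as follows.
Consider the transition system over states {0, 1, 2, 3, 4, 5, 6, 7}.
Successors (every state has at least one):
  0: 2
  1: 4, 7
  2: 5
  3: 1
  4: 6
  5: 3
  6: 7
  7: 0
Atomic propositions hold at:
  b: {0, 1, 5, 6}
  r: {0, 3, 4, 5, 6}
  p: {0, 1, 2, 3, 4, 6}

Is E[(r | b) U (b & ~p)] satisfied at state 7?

No

Sat(r | b) = {0, 1, 3, 4, 5, 6}
Sat(~p) = {5, 7}
Sat(b & ~p) = {5}
E[(r | b) U (b & ~p)]: least fixpoint, start Z0 = Sat((b & ~p)) = {5}, add states in Sat(r | b) with some successor in Z. Already a fixed point.
Sat(E[(r | b) U (b & ~p)]) = {5}
7 ∉ Sat(E[(r | b) U (b & ~p)]) = {5}, so the formula does not hold at 7.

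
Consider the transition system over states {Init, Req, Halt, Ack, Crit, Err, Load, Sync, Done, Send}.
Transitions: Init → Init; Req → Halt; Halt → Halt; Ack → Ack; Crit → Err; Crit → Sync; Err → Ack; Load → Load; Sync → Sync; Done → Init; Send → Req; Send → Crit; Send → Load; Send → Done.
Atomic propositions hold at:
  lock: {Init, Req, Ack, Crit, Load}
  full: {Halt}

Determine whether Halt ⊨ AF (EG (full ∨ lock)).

Yes

Sat(full ∨ lock) = {Init, Req, Halt, Ack, Crit, Load}
EG (full ∨ lock): greatest fixpoint, start Z0 = {Init, Req, Halt, Ack, Crit, Load}, keep only states in Sat with some successor in Z. Z1 = {Init, Req, Halt, Ack, Load}; fixed.
Sat(EG (full ∨ lock)) = {Init, Req, Halt, Ack, Load}
AF (EG (full ∨ lock)): least fixpoint, start Z0 = {Init, Req, Halt, Ack, Load}, add states with every successor in Z. Z1 = {Init, Req, Halt, Ack, Err, Load, Done}; fixed.
Sat(AF (EG (full ∨ lock))) = {Init, Req, Halt, Ack, Err, Load, Done}
Halt ∈ Sat(AF (EG (full ∨ lock))) = {Init, Req, Halt, Ack, Err, Load, Done}, so the formula holds at Halt.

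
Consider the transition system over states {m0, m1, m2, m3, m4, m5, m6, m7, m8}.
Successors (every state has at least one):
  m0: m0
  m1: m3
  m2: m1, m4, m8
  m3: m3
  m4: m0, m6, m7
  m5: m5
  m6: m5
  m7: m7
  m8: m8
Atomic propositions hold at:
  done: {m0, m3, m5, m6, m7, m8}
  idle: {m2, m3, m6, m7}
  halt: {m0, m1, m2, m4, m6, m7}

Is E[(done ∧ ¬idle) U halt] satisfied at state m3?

No

Sat(¬idle) = {m0, m1, m4, m5, m8}
Sat(done ∧ ¬idle) = {m0, m5, m8}
E[(done ∧ ¬idle) U halt]: least fixpoint, start Z0 = Sat(halt) = {m0, m1, m2, m4, m6, m7}, add states in Sat(done ∧ ¬idle) with some successor in Z. Already a fixed point.
Sat(E[(done ∧ ¬idle) U halt]) = {m0, m1, m2, m4, m6, m7}
m3 ∉ Sat(E[(done ∧ ¬idle) U halt]) = {m0, m1, m2, m4, m6, m7}, so the formula does not hold at m3.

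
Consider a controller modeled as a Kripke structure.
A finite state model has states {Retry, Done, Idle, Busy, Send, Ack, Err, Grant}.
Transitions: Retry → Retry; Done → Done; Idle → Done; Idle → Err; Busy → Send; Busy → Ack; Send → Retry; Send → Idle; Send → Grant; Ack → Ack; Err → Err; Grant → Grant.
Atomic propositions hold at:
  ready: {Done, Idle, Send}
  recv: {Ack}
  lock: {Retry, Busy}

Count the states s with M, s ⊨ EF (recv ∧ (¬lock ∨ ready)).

2

Sat(¬lock) = {Done, Idle, Send, Ack, Err, Grant}
Sat(¬lock ∨ ready) = {Done, Idle, Send, Ack, Err, Grant}
Sat(recv ∧ (¬lock ∨ ready)) = {Ack}
EF (recv ∧ (¬lock ∨ ready)): least fixpoint, start Z0 = {Ack}, add states with some successor in Z. Z1 = {Busy, Ack}; fixed.
Sat(EF (recv ∧ (¬lock ∨ ready))) = {Busy, Ack}
|Sat(EF (recv ∧ (¬lock ∨ ready)))| = |{Busy, Ack}| = 2.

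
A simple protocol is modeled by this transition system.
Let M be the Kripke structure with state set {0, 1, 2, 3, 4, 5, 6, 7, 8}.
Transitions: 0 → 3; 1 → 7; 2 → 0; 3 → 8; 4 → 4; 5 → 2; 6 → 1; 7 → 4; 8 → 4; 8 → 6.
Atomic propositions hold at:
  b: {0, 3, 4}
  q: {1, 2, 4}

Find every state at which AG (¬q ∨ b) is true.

{4, 7}

Sat(¬q) = {0, 3, 5, 6, 7, 8}
Sat(¬q ∨ b) = {0, 3, 4, 5, 6, 7, 8}
AG (¬q ∨ b): greatest fixpoint, start Z0 = {0, 3, 4, 5, 6, 7, 8}, keep only states in Sat with every successor in Z. Z1 = {0, 3, 4, 7, 8}; Z2 = {0, 3, 4, 7}; Z3 = {0, 4, 7}; Z4 = {4, 7}; fixed.
Sat(AG (¬q ∨ b)) = {4, 7}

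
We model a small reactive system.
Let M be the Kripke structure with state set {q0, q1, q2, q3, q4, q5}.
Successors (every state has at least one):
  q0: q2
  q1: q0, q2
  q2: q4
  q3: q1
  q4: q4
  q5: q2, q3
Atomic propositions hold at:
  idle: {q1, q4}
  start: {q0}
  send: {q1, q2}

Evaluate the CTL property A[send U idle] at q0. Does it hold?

No

A[send U idle]: least fixpoint, start Z0 = Sat(idle) = {q1, q4}, add states in Sat(send) with every successor in Z. Z1 = {q1, q2, q4}; fixed.
Sat(A[send U idle]) = {q1, q2, q4}
q0 ∉ Sat(A[send U idle]) = {q1, q2, q4}, so the formula does not hold at q0.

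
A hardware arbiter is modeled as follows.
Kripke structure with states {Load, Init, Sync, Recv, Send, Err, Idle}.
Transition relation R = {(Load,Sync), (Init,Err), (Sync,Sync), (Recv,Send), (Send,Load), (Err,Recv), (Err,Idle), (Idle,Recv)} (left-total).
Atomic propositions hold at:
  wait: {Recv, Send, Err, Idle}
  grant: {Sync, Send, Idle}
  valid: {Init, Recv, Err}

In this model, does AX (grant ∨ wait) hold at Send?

No

Sat(grant ∨ wait) = {Sync, Recv, Send, Err, Idle}
Sat(AX (grant ∨ wait)) = {s : every successor in {Sync, Recv, Send, Err, Idle}} = {Load, Init, Sync, Recv, Err, Idle}
Send ∉ Sat(AX (grant ∨ wait)) = {Load, Init, Sync, Recv, Err, Idle}, so the formula does not hold at Send.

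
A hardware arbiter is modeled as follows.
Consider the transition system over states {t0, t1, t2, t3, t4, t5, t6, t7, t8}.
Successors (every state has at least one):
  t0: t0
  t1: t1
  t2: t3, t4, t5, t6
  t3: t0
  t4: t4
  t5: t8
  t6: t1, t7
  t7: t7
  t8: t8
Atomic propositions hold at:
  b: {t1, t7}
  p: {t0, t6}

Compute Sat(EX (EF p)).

{t0, t2, t3}

EF p: least fixpoint, start Z0 = {t0, t6}, add states with some successor in Z. Z1 = {t0, t2, t3, t6}; fixed.
Sat(EF p) = {t0, t2, t3, t6}
Sat(EX (EF p)) = {s : some successor in {t0, t2, t3, t6}} = {t0, t2, t3}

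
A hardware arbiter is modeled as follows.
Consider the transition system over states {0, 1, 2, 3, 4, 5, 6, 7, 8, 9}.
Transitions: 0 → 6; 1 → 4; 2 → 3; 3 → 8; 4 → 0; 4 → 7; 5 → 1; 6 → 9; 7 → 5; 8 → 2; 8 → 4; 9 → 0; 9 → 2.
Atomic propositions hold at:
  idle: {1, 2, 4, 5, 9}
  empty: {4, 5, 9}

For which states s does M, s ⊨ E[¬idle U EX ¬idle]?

{0, 2, 3, 4, 6, 8, 9}

Sat(¬idle) = {0, 3, 6, 7, 8}
Sat(EX ¬idle) = {s : some successor in {0, 3, 6, 7, 8}} = {0, 2, 3, 4, 9}
E[¬idle U EX ¬idle]: least fixpoint, start Z0 = Sat(EX ¬idle) = {0, 2, 3, 4, 9}, add states in Sat(¬idle) with some successor in Z. Z1 = {0, 2, 3, 4, 6, 8, 9}; fixed.
Sat(E[¬idle U EX ¬idle]) = {0, 2, 3, 4, 6, 8, 9}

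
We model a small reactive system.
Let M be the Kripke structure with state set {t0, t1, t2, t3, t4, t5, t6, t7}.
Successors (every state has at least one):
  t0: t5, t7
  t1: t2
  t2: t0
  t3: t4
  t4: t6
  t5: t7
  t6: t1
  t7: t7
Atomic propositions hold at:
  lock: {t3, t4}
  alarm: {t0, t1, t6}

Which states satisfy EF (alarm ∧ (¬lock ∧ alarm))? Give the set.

{t0, t1, t2, t3, t4, t6}

Sat(¬lock) = {t0, t1, t2, t5, t6, t7}
Sat(¬lock ∧ alarm) = {t0, t1, t6}
Sat(alarm ∧ (¬lock ∧ alarm)) = {t0, t1, t6}
EF (alarm ∧ (¬lock ∧ alarm)): least fixpoint, start Z0 = {t0, t1, t6}, add states with some successor in Z. Z1 = {t0, t1, t2, t4, t6}; Z2 = {t0, t1, t2, t3, t4, t6}; fixed.
Sat(EF (alarm ∧ (¬lock ∧ alarm))) = {t0, t1, t2, t3, t4, t6}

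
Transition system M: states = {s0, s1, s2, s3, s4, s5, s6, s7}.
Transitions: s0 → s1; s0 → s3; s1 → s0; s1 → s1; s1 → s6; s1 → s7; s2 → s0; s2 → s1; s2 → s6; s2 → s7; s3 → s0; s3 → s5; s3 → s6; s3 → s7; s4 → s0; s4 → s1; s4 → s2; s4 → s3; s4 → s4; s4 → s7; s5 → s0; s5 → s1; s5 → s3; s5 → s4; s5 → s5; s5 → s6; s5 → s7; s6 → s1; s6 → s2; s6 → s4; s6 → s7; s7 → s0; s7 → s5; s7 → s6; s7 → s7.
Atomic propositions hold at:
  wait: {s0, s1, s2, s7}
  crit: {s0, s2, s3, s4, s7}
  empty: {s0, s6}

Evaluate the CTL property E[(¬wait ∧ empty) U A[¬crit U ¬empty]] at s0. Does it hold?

Sat(¬wait) = {s3, s4, s5, s6}
Sat(¬wait ∧ empty) = {s6}
Sat(¬crit) = {s1, s5, s6}
Sat(¬empty) = {s1, s2, s3, s4, s5, s7}
A[¬crit U ¬empty]: least fixpoint, start Z0 = Sat(¬empty) = {s1, s2, s3, s4, s5, s7}, add states in Sat(¬crit) with every successor in Z. Z1 = {s1, s2, s3, s4, s5, s6, s7}; fixed.
Sat(A[¬crit U ¬empty]) = {s1, s2, s3, s4, s5, s6, s7}
E[(¬wait ∧ empty) U A[¬crit U ¬empty]]: least fixpoint, start Z0 = Sat(A[¬crit U ¬empty]) = {s1, s2, s3, s4, s5, s6, s7}, add states in Sat(¬wait ∧ empty) with some successor in Z. Already a fixed point.
Sat(E[(¬wait ∧ empty) U A[¬crit U ¬empty]]) = {s1, s2, s3, s4, s5, s6, s7}
s0 ∉ Sat(E[(¬wait ∧ empty) U A[¬crit U ¬empty]]) = {s1, s2, s3, s4, s5, s6, s7}, so the formula does not hold at s0.

No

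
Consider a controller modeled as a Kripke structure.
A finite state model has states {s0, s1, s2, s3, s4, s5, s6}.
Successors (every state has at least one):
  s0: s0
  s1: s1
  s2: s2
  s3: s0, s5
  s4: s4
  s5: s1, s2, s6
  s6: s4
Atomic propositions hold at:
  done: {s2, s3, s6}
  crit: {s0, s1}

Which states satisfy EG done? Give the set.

{s2}

EG done: greatest fixpoint, start Z0 = {s2, s3, s6}, keep only states in Sat with some successor in Z. Z1 = {s2}; fixed.
Sat(EG done) = {s2}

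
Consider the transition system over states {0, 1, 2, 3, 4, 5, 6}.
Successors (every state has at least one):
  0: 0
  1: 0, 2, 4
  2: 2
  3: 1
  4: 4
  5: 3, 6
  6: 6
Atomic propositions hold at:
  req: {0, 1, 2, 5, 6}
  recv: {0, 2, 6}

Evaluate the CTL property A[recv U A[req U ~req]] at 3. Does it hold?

Yes

Sat(~req) = {3, 4}
A[req U ~req]: least fixpoint, start Z0 = Sat(~req) = {3, 4}, add states in Sat(req) with every successor in Z. Already a fixed point.
Sat(A[req U ~req]) = {3, 4}
A[recv U A[req U ~req]]: least fixpoint, start Z0 = Sat(A[req U ~req]) = {3, 4}, add states in Sat(recv) with every successor in Z. Already a fixed point.
Sat(A[recv U A[req U ~req]]) = {3, 4}
3 ∈ Sat(A[recv U A[req U ~req]]) = {3, 4}, so the formula holds at 3.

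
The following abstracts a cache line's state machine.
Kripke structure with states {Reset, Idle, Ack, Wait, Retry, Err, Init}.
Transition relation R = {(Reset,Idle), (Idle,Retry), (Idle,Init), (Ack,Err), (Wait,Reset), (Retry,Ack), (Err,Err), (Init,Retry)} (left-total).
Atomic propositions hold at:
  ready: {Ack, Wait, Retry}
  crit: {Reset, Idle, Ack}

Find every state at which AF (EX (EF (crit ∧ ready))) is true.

{Reset, Idle, Wait, Retry, Init}

Sat(crit ∧ ready) = {Ack}
EF (crit ∧ ready): least fixpoint, start Z0 = {Ack}, add states with some successor in Z. Z1 = {Ack, Retry}; Z2 = {Idle, Ack, Retry, Init}; Z3 = {Reset, Idle, Ack, Retry, Init}; Z4 = {Reset, Idle, Ack, Wait, Retry, Init}; fixed.
Sat(EF (crit ∧ ready)) = {Reset, Idle, Ack, Wait, Retry, Init}
Sat(EX (EF (crit ∧ ready))) = {s : some successor in {Reset, Idle, Ack, Wait, Retry, Init}} = {Reset, Idle, Wait, Retry, Init}
AF (EX (EF (crit ∧ ready))): least fixpoint, start Z0 = {Reset, Idle, Wait, Retry, Init}, add states with every successor in Z. Already a fixed point.
Sat(AF (EX (EF (crit ∧ ready)))) = {Reset, Idle, Wait, Retry, Init}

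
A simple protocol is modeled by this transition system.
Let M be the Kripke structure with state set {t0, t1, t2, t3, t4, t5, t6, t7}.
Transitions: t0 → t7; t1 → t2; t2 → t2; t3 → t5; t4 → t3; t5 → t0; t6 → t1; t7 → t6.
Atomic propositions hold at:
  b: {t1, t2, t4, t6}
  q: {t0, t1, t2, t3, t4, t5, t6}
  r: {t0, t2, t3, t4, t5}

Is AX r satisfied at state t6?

No

Sat(AX r) = {s : every successor in {t0, t2, t3, t4, t5}} = {t1, t2, t3, t4, t5}
t6 ∉ Sat(AX r) = {t1, t2, t3, t4, t5}, so the formula does not hold at t6.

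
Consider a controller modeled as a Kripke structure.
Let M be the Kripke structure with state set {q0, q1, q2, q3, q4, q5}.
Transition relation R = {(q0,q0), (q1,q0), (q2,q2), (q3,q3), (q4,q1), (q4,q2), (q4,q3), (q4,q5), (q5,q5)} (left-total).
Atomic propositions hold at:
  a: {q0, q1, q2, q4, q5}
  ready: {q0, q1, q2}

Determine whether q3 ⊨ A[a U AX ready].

No

Sat(AX ready) = {s : every successor in {q0, q1, q2}} = {q0, q1, q2}
A[a U AX ready]: least fixpoint, start Z0 = Sat(AX ready) = {q0, q1, q2}, add states in Sat(a) with every successor in Z. Already a fixed point.
Sat(A[a U AX ready]) = {q0, q1, q2}
q3 ∉ Sat(A[a U AX ready]) = {q0, q1, q2}, so the formula does not hold at q3.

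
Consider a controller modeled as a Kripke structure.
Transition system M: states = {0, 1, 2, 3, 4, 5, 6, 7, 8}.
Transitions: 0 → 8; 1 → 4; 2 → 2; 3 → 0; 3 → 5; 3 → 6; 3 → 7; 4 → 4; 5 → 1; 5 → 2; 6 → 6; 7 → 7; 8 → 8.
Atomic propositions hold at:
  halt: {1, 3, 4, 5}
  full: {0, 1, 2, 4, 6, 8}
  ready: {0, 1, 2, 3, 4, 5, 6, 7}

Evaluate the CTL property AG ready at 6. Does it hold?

Yes

AG ready: greatest fixpoint, start Z0 = {0, 1, 2, 3, 4, 5, 6, 7}, keep only states in Sat with every successor in Z. Z1 = {1, 2, 3, 4, 5, 6, 7}; Z2 = {1, 2, 4, 5, 6, 7}; fixed.
Sat(AG ready) = {1, 2, 4, 5, 6, 7}
6 ∈ Sat(AG ready) = {1, 2, 4, 5, 6, 7}, so the formula holds at 6.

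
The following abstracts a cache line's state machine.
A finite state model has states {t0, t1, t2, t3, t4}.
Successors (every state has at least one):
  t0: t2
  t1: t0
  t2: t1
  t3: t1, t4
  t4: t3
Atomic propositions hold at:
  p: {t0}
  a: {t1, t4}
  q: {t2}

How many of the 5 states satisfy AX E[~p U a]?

Sat(~p) = {t1, t2, t3, t4}
E[~p U a]: least fixpoint, start Z0 = Sat(a) = {t1, t4}, add states in Sat(~p) with some successor in Z. Z1 = {t1, t2, t3, t4}; fixed.
Sat(E[~p U a]) = {t1, t2, t3, t4}
Sat(AX E[~p U a]) = {s : every successor in {t1, t2, t3, t4}} = {t0, t2, t3, t4}
|Sat(AX E[~p U a])| = |{t0, t2, t3, t4}| = 4.

4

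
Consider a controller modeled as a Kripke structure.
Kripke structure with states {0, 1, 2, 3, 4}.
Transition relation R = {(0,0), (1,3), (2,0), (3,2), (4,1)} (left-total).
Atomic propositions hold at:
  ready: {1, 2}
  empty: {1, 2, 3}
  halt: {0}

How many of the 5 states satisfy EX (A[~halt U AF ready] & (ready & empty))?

Sat(~halt) = {1, 2, 3, 4}
AF ready: least fixpoint, start Z0 = {1, 2}, add states with every successor in Z. Z1 = {1, 2, 3, 4}; fixed.
Sat(AF ready) = {1, 2, 3, 4}
A[~halt U AF ready]: least fixpoint, start Z0 = Sat(AF ready) = {1, 2, 3, 4}, add states in Sat(~halt) with every successor in Z. Already a fixed point.
Sat(A[~halt U AF ready]) = {1, 2, 3, 4}
Sat(ready & empty) = {1, 2}
Sat(A[~halt U AF ready] & (ready & empty)) = {1, 2}
Sat(EX (A[~halt U AF ready] & (ready & empty))) = {s : some successor in {1, 2}} = {3, 4}
|Sat(EX (A[~halt U AF ready] & (ready & empty)))| = |{3, 4}| = 2.

2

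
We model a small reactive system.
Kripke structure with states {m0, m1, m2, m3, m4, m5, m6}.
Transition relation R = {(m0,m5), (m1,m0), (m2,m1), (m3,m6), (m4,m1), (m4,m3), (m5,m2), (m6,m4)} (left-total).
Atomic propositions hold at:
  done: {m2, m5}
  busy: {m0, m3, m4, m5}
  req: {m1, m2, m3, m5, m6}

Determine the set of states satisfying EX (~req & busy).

Sat(~req) = {m0, m4}
Sat(~req & busy) = {m0, m4}
Sat(EX (~req & busy)) = {s : some successor in {m0, m4}} = {m1, m6}

{m1, m6}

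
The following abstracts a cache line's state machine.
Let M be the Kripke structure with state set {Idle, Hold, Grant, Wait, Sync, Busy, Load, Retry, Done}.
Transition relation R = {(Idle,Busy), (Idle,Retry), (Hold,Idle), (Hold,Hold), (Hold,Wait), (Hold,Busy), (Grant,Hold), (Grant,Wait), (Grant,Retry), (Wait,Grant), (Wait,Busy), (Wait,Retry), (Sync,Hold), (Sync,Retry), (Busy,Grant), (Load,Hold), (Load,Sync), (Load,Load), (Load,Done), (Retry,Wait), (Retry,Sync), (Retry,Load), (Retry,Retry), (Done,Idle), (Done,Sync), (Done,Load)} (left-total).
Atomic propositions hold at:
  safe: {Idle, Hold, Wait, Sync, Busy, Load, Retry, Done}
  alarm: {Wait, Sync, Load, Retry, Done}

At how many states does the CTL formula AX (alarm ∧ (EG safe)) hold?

1

EG safe: greatest fixpoint, start Z0 = {Idle, Hold, Wait, Sync, Busy, Load, Retry, Done}, keep only states in Sat with some successor in Z. Z1 = {Idle, Hold, Wait, Sync, Load, Retry, Done}; fixed.
Sat(EG safe) = {Idle, Hold, Wait, Sync, Load, Retry, Done}
Sat(alarm ∧ (EG safe)) = {Wait, Sync, Load, Retry, Done}
Sat(AX (alarm ∧ (EG safe))) = {s : every successor in {Wait, Sync, Load, Retry, Done}} = {Retry}
|Sat(AX (alarm ∧ (EG safe)))| = |{Retry}| = 1.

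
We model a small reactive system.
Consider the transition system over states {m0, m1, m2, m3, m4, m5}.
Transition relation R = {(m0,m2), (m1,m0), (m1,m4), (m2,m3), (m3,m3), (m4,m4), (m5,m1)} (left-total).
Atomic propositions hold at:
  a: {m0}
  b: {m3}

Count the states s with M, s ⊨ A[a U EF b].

EF b: least fixpoint, start Z0 = {m3}, add states with some successor in Z. Z1 = {m2, m3}; Z2 = {m0, m2, m3}; Z3 = {m0, m1, m2, m3}; Z4 = {m0, m1, m2, m3, m5}; fixed.
Sat(EF b) = {m0, m1, m2, m3, m5}
A[a U EF b]: least fixpoint, start Z0 = Sat(EF b) = {m0, m1, m2, m3, m5}, add states in Sat(a) with every successor in Z. Already a fixed point.
Sat(A[a U EF b]) = {m0, m1, m2, m3, m5}
|Sat(A[a U EF b])| = |{m0, m1, m2, m3, m5}| = 5.

5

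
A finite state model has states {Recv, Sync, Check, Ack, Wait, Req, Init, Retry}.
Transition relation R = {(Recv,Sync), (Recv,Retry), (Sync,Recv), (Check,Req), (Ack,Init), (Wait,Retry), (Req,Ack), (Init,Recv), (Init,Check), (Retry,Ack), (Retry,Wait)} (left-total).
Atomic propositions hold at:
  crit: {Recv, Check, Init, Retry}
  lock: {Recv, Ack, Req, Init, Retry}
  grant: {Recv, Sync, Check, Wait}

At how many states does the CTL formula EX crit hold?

5

Sat(EX crit) = {s : some successor in {Recv, Check, Init, Retry}} = {Recv, Sync, Ack, Wait, Init}
|Sat(EX crit)| = |{Recv, Sync, Ack, Wait, Init}| = 5.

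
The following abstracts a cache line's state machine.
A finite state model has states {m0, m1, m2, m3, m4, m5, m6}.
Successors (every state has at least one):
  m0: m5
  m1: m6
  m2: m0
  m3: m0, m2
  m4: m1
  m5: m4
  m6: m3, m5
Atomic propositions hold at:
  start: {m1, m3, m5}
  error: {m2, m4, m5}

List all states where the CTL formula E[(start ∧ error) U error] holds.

Sat(start ∧ error) = {m5}
E[(start ∧ error) U error]: least fixpoint, start Z0 = Sat(error) = {m2, m4, m5}, add states in Sat(start ∧ error) with some successor in Z. Already a fixed point.
Sat(E[(start ∧ error) U error]) = {m2, m4, m5}

{m2, m4, m5}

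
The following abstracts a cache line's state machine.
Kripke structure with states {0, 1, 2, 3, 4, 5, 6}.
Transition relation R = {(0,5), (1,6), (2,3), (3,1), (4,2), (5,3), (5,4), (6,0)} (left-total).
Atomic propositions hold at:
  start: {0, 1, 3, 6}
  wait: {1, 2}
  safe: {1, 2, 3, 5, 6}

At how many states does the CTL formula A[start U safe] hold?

6

A[start U safe]: least fixpoint, start Z0 = Sat(safe) = {1, 2, 3, 5, 6}, add states in Sat(start) with every successor in Z. Z1 = {0, 1, 2, 3, 5, 6}; fixed.
Sat(A[start U safe]) = {0, 1, 2, 3, 5, 6}
|Sat(A[start U safe])| = |{0, 1, 2, 3, 5, 6}| = 6.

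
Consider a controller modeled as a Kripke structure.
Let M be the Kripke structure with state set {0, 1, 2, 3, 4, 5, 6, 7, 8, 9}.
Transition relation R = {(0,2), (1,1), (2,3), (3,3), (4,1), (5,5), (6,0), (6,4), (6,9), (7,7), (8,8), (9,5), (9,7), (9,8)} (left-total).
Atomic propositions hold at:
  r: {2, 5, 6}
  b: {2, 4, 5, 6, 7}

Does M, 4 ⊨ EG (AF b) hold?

AF b: least fixpoint, start Z0 = {2, 4, 5, 6, 7}, add states with every successor in Z. Z1 = {0, 2, 4, 5, 6, 7}; fixed.
Sat(AF b) = {0, 2, 4, 5, 6, 7}
EG (AF b): greatest fixpoint, start Z0 = {0, 2, 4, 5, 6, 7}, keep only states in Sat with some successor in Z. Z1 = {0, 5, 6, 7}; Z2 = {5, 6, 7}; Z3 = {5, 7}; fixed.
Sat(EG (AF b)) = {5, 7}
4 ∉ Sat(EG (AF b)) = {5, 7}, so the formula does not hold at 4.

No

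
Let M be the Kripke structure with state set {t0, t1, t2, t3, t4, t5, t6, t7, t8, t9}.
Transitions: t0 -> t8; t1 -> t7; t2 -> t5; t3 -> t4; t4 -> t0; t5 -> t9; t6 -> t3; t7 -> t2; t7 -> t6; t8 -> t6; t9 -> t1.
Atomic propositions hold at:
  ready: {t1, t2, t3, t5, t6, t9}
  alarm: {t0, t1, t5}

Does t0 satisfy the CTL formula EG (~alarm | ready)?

No

Sat(~alarm) = {t2, t3, t4, t6, t7, t8, t9}
Sat(~alarm | ready) = {t1, t2, t3, t4, t5, t6, t7, t8, t9}
EG (~alarm | ready): greatest fixpoint, start Z0 = {t1, t2, t3, t4, t5, t6, t7, t8, t9}, keep only states in Sat with some successor in Z. Z1 = {t1, t2, t3, t5, t6, t7, t8, t9}; Z2 = {t1, t2, t5, t6, t7, t8, t9}; Z3 = {t1, t2, t5, t7, t8, t9}; Z4 = {t1, t2, t5, t7, t9}; fixed.
Sat(EG (~alarm | ready)) = {t1, t2, t5, t7, t9}
t0 ∉ Sat(EG (~alarm | ready)) = {t1, t2, t5, t7, t9}, so the formula does not hold at t0.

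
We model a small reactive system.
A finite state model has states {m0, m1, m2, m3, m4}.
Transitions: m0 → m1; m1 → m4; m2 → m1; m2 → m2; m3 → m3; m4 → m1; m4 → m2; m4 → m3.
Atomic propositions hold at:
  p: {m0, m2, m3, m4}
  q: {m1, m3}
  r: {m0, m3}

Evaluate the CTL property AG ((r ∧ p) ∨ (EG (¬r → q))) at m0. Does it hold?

No

Sat(r ∧ p) = {m0, m3}
Sat(¬r) = {m1, m2, m4}
Sat(¬r → q) = {m0, m1, m3}
EG (¬r → q): greatest fixpoint, start Z0 = {m0, m1, m3}, keep only states in Sat with some successor in Z. Z1 = {m0, m3}; Z2 = {m3}; fixed.
Sat(EG (¬r → q)) = {m3}
Sat((r ∧ p) ∨ (EG (¬r → q))) = {m0, m3}
AG ((r ∧ p) ∨ (EG (¬r → q))): greatest fixpoint, start Z0 = {m0, m3}, keep only states in Sat with every successor in Z. Z1 = {m3}; fixed.
Sat(AG ((r ∧ p) ∨ (EG (¬r → q)))) = {m3}
m0 ∉ Sat(AG ((r ∧ p) ∨ (EG (¬r → q)))) = {m3}, so the formula does not hold at m0.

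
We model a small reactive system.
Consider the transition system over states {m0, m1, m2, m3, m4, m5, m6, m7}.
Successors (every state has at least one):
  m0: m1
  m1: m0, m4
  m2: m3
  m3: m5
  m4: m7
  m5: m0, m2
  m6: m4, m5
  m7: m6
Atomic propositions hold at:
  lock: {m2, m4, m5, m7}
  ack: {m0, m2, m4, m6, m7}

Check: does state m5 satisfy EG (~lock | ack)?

No

Sat(~lock) = {m0, m1, m3, m6}
Sat(~lock | ack) = {m0, m1, m2, m3, m4, m6, m7}
EG (~lock | ack): greatest fixpoint, start Z0 = {m0, m1, m2, m3, m4, m6, m7}, keep only states in Sat with some successor in Z. Z1 = {m0, m1, m2, m4, m6, m7}; Z2 = {m0, m1, m4, m6, m7}; fixed.
Sat(EG (~lock | ack)) = {m0, m1, m4, m6, m7}
m5 ∉ Sat(EG (~lock | ack)) = {m0, m1, m4, m6, m7}, so the formula does not hold at m5.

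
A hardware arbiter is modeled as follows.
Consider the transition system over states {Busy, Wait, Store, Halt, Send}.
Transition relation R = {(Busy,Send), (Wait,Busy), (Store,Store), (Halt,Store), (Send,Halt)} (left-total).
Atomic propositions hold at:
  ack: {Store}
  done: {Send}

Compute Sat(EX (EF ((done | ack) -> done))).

Sat(done | ack) = {Store, Send}
Sat((done | ack) -> done) = {Busy, Wait, Halt, Send}
EF ((done | ack) -> done): least fixpoint, start Z0 = {Busy, Wait, Halt, Send}, add states with some successor in Z. Already a fixed point.
Sat(EF ((done | ack) -> done)) = {Busy, Wait, Halt, Send}
Sat(EX (EF ((done | ack) -> done))) = {s : some successor in {Busy, Wait, Halt, Send}} = {Busy, Wait, Send}

{Busy, Wait, Send}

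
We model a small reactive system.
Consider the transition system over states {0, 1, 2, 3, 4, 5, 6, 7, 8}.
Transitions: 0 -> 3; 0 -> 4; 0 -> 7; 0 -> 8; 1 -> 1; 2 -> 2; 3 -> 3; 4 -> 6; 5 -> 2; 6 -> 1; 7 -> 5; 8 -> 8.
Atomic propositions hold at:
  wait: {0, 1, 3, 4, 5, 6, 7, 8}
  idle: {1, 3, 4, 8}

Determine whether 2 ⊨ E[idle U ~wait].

Sat(~wait) = {2}
E[idle U ~wait]: least fixpoint, start Z0 = Sat(~wait) = {2}, add states in Sat(idle) with some successor in Z. Already a fixed point.
Sat(E[idle U ~wait]) = {2}
2 ∈ Sat(E[idle U ~wait]) = {2}, so the formula holds at 2.

Yes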